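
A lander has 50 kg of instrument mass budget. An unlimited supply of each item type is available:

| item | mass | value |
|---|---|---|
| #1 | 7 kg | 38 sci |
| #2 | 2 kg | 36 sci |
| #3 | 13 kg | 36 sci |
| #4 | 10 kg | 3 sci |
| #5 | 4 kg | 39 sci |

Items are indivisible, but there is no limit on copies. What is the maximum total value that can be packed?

900 sci

Best value-per-unit is #2 at 36/2, and filling with it alone uses mass 25×2=50. No mix of the others beats 25×36 = 900.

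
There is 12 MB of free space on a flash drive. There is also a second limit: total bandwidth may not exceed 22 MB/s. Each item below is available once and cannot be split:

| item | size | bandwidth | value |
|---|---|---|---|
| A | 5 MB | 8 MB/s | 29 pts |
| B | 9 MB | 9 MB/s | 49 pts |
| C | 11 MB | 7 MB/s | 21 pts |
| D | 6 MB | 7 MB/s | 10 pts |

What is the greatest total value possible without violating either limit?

Feasible sets respecting both limits:
- B: size 9, bandwidth 9, value 49
- A+D: size 11, bandwidth 15, value 39
- A: size 5, bandwidth 8, value 29
Best: 49 pts.

49 pts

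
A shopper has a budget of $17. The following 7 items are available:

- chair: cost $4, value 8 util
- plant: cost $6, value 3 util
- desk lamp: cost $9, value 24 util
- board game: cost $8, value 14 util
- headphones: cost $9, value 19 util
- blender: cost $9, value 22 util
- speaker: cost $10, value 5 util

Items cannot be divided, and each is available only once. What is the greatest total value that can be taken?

38 util

Check high-value combinations within $17:
- desk lamp+board game: cost 9+8=17, value 24+14=38
- board game+blender: cost 8+9=17, value 14+22=36
- board game+headphones: cost 8+9=17, value 14+19=33
- chair+desk lamp: cost 4+9=13, value 8+24=32
Best: 38 util.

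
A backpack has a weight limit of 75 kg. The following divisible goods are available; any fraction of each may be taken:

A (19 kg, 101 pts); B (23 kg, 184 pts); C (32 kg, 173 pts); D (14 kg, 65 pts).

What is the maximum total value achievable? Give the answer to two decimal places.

Take in order of value per unit:
- B (184/23 per unit): all 23 → value 184, running total 184.00
- C (173/32 per unit): all 32 → value 173, running total 357.00
- A (101/19 per unit): all 19 → value 101, running total 458.00
- D (65/14 per unit): 1 of 14 → value 1×65/14 = 4.6429, running total 462.64
Total 462.64.

462.64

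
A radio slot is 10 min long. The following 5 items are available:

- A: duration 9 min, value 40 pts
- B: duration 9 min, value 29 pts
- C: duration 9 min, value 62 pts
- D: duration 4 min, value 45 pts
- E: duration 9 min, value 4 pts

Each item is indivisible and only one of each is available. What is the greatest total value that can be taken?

62 pts

Check high-value combinations within 10 min:
- C: duration 9, value 62
- D: duration 4, value 45
- A: duration 9, value 40
- B: duration 9, value 29
- E: duration 9, value 4
Best: 62 pts.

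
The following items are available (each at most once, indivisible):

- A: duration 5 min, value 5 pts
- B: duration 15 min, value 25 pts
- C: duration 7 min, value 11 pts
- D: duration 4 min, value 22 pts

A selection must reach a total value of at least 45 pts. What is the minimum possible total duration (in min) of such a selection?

19

Subsets with value ≥ 45, sorted by total duration:
- B+D: duration 19, value 47
- A+B+D: duration 24, value 52
- B+C+D: duration 26, value 58
Minimum duration: 19 min.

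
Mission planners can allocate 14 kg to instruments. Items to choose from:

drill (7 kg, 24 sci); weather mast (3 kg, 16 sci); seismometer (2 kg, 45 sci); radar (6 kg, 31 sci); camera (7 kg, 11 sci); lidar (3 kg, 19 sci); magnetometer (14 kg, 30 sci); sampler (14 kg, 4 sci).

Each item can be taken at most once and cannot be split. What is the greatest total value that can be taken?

Check high-value combinations within 14 kg:
- weather mast+seismometer+radar+lidar: mass 3+2+6+3=14, value 16+45+31+19=111
- seismometer+radar+lidar: mass 2+6+3=11, value 45+31+19=95
- weather mast+seismometer+radar: mass 3+2+6=11, value 16+45+31=92
- drill+seismometer+lidar: mass 7+2+3=12, value 24+45+19=88
Best: 111 sci.

111 sci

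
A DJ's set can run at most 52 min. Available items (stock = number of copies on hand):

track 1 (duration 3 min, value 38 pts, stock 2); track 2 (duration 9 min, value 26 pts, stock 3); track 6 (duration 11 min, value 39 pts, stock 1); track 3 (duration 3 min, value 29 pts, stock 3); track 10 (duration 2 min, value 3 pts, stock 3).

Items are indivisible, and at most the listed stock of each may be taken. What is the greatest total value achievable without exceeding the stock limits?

Top feasible selections:
- 2×track 1 + 2×track 2 + 1×track 6 + 3×track 3 + 3×track 10: duration 50, value 263
- 2×track 1 + 2×track 2 + 1×track 6 + 3×track 3 + 2×track 10: duration 48, value 260
- 2×track 1 + 2×track 2 + 1×track 6 + 3×track 3 + 1×track 10: duration 46, value 257
- 2×track 1 + 2×track 2 + 1×track 6 + 3×track 3: duration 44, value 254
Best: 263 pts.

263 pts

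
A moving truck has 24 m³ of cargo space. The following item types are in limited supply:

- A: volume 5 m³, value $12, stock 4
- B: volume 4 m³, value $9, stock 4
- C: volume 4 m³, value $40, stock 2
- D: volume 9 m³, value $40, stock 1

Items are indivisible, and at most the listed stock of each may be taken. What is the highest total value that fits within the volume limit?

$132

Best selections within volume 24 and stock limits:
- 1×A + 2×C + 1×D: volume 22, value 132
- 1×B + 2×C + 1×D: volume 21, value 129
Best: $132.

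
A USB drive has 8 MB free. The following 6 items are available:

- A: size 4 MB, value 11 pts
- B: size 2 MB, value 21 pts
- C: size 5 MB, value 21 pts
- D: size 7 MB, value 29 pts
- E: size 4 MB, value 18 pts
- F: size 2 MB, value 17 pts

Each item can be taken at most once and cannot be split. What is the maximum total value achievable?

56 pts

This is a 0/1 knapsack; check combinations near the capacity.
- B+E+F: size 2+4+2=8, value 21+18+17=56
- A+B+F: size 4+2+2=8, value 11+21+17=49
- B+C: size 2+5=7, value 21+21=42
- B+E: size 2+4=6, value 21+18=39
- B+F: size 2+2=4, value 21+17=38
Best: 56 pts.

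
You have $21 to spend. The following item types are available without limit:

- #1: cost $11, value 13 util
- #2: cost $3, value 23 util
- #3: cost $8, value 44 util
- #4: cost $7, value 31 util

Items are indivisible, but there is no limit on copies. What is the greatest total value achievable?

Best value-per-unit is #2 at 23/3, and filling with it alone uses cost 7×3=21. No mix of the others beats 7×23 = 161.

161 util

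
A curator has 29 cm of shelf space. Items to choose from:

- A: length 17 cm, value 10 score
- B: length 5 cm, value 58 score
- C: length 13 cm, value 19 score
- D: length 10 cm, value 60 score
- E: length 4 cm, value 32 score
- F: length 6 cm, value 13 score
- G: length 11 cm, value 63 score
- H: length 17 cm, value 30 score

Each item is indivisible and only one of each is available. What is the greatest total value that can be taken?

Check high-value combinations within 29 cm:
- B+D+G: length 5+10+11=26, value 58+60+63=181
- B+E+F+G: length 5+4+6+11=26, value 58+32+13+63=166
- B+D+E+F: length 5+10+4+6=25, value 58+60+32+13=163
Best: 181 score.

181 score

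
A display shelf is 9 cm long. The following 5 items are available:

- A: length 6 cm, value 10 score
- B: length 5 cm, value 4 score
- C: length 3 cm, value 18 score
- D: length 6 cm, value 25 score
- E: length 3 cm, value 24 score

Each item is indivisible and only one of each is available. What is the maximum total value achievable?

Check high-value combinations within 9 cm:
- D+E: length 6+3=9, value 25+24=49
- C+D: length 3+6=9, value 18+25=43
- C+E: length 3+3=6, value 18+24=42
- A+E: length 6+3=9, value 10+24=34
- B+E: length 5+3=8, value 4+24=28
Best: 49 score.

49 score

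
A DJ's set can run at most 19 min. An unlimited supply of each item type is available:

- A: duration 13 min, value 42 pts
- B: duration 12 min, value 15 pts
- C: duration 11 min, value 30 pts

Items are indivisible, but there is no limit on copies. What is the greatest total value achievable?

Best value-per-unit is A at 42/13, and filling with it alone uses duration 1×13=13. No mix of the others beats 1×42 = 42.

42 pts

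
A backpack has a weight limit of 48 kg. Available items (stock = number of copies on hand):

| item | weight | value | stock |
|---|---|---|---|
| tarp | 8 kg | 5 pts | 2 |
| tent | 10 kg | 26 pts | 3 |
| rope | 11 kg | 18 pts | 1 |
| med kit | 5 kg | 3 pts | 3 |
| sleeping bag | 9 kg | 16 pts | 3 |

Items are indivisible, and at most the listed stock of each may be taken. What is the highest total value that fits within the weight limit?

Best selections within weight 48 and stock limits:
- 3×tent + 2×sleeping bag: weight 48, value 110
- 2×tent + 3×sleeping bag: weight 47, value 100
- 3×tent + 1×rope + 1×med kit: weight 46, value 99
- 1×tarp + 3×tent + 1×sleeping bag: weight 47, value 99
Best: 110 pts.

110 pts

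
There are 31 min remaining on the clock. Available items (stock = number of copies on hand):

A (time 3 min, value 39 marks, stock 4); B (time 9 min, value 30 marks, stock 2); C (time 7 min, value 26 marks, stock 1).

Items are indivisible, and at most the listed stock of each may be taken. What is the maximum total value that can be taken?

Best selections within time 31 and stock limits:
- 4×A + 2×B: time 30, value 216
- 4×A + 1×B + 1×C: time 28, value 212
- 4×A + 1×B: time 21, value 186
- 4×A + 1×C: time 19, value 182
Best: 216 marks.

216 marks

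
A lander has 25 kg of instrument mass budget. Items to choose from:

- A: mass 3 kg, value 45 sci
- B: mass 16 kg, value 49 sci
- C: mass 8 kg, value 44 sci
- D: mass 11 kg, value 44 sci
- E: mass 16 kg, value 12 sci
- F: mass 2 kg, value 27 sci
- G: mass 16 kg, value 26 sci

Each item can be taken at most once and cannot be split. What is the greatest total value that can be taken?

Check high-value combinations within 25 kg:
- A+C+D+F: mass 3+8+11+2=24, value 45+44+44+27=160
- A+C+D: mass 3+8+11=22, value 45+44+44=133
- A+B+F: mass 3+16+2=21, value 45+49+27=121
- A+C+F: mass 3+8+2=13, value 45+44+27=116
- A+D+F: mass 3+11+2=16, value 45+44+27=116
Best: 160 sci.

160 sci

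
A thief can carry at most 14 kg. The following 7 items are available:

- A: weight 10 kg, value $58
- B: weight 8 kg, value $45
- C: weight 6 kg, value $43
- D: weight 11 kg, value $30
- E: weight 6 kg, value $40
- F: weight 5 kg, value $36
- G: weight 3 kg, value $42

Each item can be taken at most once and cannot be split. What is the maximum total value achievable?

$121

Check high-value combinations within 14 kg:
- C+F+G: weight 6+5+3=14, value 43+36+42=121
- E+F+G: weight 6+5+3=14, value 40+36+42=118
- A+G: weight 10+3=13, value 58+42=100
- B+C: weight 8+6=14, value 45+43=88
Best: $121.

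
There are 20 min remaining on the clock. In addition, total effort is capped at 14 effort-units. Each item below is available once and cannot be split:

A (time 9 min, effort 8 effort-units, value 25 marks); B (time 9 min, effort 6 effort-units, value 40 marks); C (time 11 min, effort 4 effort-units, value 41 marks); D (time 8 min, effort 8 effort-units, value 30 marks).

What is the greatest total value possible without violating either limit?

Feasible sets respecting both limits:
- B+C: time 20, effort 10, value 81
- C+D: time 19, effort 12, value 71
- B+D: time 17, effort 14, value 70
- A+C: time 20, effort 12, value 66
Best: 81 marks.

81 marks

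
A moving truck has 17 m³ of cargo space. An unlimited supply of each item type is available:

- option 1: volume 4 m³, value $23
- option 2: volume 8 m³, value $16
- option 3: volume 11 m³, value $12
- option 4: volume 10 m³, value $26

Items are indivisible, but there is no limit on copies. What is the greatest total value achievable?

Best value-per-unit is option 1 at 23/4, and filling with it alone uses volume 4×4=16. No mix of the others beats 4×23 = 92.

$92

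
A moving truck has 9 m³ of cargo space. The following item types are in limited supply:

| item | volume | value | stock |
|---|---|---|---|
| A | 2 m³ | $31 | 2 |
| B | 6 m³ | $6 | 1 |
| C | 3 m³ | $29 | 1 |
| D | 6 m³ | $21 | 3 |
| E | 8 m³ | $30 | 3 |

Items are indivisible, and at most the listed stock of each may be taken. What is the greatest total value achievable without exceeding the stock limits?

Top feasible selections:
- 2×A + 1×C: volume 7, value 91
- 2×A: volume 4, value 62
- 1×A + 1×C: volume 5, value 60
Best: $91.

$91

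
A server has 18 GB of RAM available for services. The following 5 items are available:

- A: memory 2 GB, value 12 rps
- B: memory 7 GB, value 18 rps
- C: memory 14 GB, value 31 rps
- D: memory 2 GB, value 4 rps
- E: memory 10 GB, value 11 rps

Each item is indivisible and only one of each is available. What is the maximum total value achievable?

47 rps

This is a 0/1 knapsack; check combinations near the capacity.
- A+C+D: memory 2+14+2=18, value 12+31+4=47
- A+C: memory 2+14=16, value 12+31=43
- C+D: memory 14+2=16, value 31+4=35
- A+B+D: memory 2+7+2=11, value 12+18+4=34
- C: memory 14, value 31
Best: 47 rps.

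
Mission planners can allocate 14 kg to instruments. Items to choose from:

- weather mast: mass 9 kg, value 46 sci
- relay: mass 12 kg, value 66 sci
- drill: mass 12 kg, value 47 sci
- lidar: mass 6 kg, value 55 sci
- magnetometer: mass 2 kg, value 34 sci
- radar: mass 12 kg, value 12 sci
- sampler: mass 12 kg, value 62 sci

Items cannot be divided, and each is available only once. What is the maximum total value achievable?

This is a 0/1 knapsack; check combinations near the capacity.
- relay+magnetometer: mass 12+2=14, value 66+34=100
- magnetometer+sampler: mass 2+12=14, value 34+62=96
- lidar+magnetometer: mass 6+2=8, value 55+34=89
- drill+magnetometer: mass 12+2=14, value 47+34=81
Best: 100 sci.

100 sci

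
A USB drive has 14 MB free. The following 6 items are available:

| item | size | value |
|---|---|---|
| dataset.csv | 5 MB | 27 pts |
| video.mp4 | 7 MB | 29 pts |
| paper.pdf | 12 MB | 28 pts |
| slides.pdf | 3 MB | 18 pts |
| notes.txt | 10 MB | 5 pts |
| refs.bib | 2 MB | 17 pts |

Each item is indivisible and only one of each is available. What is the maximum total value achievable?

Check high-value combinations within 14 MB:
- dataset.csv+video.mp4+refs.bib: size 5+7+2=14, value 27+29+17=73
- video.mp4+slides.pdf+refs.bib: size 7+3+2=12, value 29+18+17=64
- dataset.csv+slides.pdf+refs.bib: size 5+3+2=10, value 27+18+17=62
Best: 73 pts.

73 pts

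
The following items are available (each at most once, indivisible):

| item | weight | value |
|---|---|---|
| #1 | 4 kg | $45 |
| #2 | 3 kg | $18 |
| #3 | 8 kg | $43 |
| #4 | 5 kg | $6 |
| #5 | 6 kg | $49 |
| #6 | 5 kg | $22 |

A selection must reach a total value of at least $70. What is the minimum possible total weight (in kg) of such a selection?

Subsets with value ≥ 70, sorted by total weight:
- #1+#5: weight 10, value 94
- #5+#6: weight 11, value 71
- #1+#3: weight 12, value 88
Minimum weight: 10 kg.

10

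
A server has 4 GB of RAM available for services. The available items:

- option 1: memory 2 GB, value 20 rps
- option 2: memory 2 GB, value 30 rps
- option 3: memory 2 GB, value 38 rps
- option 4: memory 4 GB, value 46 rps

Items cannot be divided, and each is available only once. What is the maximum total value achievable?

Check high-value combinations within 4 GB:
- option 2+option 3: memory 2+2=4, value 30+38=68
- option 1+option 3: memory 2+2=4, value 20+38=58
- option 1+option 2: memory 2+2=4, value 20+30=50
Best: 68 rps.

68 rps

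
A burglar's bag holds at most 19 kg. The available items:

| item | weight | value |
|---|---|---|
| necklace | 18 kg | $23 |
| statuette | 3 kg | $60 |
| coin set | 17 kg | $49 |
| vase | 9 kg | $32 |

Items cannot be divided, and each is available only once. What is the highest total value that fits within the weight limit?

Check high-value combinations within 19 kg:
- statuette+vase: weight 3+9=12, value 60+32=92
- statuette: weight 3, value 60
- coin set: weight 17, value 49
- vase: weight 9, value 32
Best: $92.

$92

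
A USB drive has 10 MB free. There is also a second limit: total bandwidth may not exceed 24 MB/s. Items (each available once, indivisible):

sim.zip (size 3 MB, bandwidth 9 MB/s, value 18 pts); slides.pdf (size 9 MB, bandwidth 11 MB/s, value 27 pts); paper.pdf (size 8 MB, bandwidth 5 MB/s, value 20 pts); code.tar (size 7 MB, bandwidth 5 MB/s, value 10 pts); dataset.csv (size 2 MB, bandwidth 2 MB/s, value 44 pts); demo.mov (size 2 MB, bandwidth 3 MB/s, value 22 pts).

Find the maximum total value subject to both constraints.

84 pts

Feasible sets respecting both limits:
- sim.zip+dataset.csv+demo.mov: size 7, bandwidth 14, value 84
- dataset.csv+demo.mov: size 4, bandwidth 5, value 66
- paper.pdf+dataset.csv: size 10, bandwidth 7, value 64
Best: 84 pts.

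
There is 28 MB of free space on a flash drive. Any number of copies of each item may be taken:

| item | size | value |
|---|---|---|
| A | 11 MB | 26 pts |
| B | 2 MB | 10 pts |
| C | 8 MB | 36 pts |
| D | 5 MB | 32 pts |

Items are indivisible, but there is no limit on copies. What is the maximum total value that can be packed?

Best value-per-unit is D at 32/5; filling with it alone gives 5×32 = 160.
Optimal mix: 1×B + 5×D → size 27, value 170.

170 pts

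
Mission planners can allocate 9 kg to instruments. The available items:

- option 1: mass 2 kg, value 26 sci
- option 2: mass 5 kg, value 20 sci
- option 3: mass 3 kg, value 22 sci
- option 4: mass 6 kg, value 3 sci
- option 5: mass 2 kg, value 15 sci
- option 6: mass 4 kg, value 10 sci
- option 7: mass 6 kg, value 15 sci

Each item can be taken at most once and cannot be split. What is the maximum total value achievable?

Check high-value combinations within 9 kg:
- option 1+option 3+option 5: mass 2+3+2=7, value 26+22+15=63
- option 1+option 2+option 5: mass 2+5+2=9, value 26+20+15=61
- option 1+option 3+option 6: mass 2+3+4=9, value 26+22+10=58
- option 1+option 5+option 6: mass 2+2+4=8, value 26+15+10=51
Best: 63 sci.

63 sci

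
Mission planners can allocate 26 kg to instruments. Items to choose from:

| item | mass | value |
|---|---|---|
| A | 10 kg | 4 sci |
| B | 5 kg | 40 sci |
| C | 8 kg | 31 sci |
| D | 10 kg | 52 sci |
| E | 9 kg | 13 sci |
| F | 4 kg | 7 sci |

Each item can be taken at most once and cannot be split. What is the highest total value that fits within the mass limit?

Check high-value combinations within 26 kg:
- B+C+D: mass 5+8+10=23, value 40+31+52=123
- B+D+E: mass 5+10+9=24, value 40+52+13=105
- B+D+F: mass 5+10+4=19, value 40+52+7=99
- A+B+D: mass 10+5+10=25, value 4+40+52=96
- B+D: mass 5+10=15, value 40+52=92
Best: 123 sci.

123 sci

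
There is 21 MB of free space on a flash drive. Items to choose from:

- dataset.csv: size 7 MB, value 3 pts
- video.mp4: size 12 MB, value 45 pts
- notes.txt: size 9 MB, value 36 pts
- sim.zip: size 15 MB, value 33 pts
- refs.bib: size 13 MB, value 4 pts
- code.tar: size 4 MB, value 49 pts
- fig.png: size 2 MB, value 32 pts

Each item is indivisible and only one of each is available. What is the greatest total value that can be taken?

126 pts

This is a 0/1 knapsack; check combinations near the capacity.
- video.mp4+code.tar+fig.png: size 12+4+2=18, value 45+49+32=126
- notes.txt+code.tar+fig.png: size 9+4+2=15, value 36+49+32=117
- sim.zip+code.tar+fig.png: size 15+4+2=21, value 33+49+32=114
- video.mp4+code.tar: size 12+4=16, value 45+49=94
Best: 126 pts.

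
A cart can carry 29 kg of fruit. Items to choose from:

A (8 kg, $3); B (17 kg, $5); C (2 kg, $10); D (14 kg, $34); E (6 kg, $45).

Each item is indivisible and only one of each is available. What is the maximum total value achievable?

Check high-value combinations within 29 kg:
- C+D+E: weight 2+14+6=22, value 10+34+45=89
- A+D+E: weight 8+14+6=28, value 3+34+45=82
- D+E: weight 14+6=20, value 34+45=79
Best: $89.

$89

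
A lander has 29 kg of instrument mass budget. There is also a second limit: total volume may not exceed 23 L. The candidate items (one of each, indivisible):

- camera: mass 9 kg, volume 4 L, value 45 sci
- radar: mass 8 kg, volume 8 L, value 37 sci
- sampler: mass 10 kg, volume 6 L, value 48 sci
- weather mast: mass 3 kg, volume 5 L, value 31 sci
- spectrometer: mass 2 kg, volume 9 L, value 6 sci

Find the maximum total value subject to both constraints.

130 sci

Feasible sets respecting both limits:
- camera+radar+sampler: mass 27, volume 18, value 130
- camera+sampler+weather mast: mass 22, volume 15, value 124
- radar+sampler+weather mast: mass 21, volume 19, value 116
- camera+radar+weather mast: mass 20, volume 17, value 113
Best: 130 sci.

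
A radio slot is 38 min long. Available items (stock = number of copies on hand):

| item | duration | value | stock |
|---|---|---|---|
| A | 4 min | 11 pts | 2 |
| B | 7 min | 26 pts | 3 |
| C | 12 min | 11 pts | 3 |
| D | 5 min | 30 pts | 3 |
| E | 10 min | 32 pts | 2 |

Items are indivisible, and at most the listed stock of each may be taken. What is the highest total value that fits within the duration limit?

168 pts

Best selections within duration 38 and stock limits:
- 3×B + 3×D: duration 36, value 168
- 2×A + 2×B + 3×D: duration 37, value 164
- 1×A + 1×B + 3×D + 1×E: duration 36, value 159
- 1×A + 2×B + 2×D + 1×E: duration 38, value 155
Best: 168 pts.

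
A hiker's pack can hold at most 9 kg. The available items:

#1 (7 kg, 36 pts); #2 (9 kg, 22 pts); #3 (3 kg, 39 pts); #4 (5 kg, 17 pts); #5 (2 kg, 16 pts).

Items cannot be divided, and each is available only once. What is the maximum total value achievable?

This is a 0/1 knapsack; check combinations near the capacity.
- #3+#4: weight 3+5=8, value 39+17=56
- #3+#5: weight 3+2=5, value 39+16=55
- #1+#5: weight 7+2=9, value 36+16=52
- #3: weight 3, value 39
Best: 56 pts.

56 pts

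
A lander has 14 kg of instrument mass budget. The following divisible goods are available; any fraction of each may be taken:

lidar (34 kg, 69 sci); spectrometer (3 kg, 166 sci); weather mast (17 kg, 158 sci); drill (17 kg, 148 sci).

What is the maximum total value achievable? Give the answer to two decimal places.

268.24

Take in order of value per unit:
- spectrometer (166/3 per unit): all 3 → value 166, running total 166.00
- weather mast (158/17 per unit): 11 of 17 → value 11×158/17 = 102.2353, running total 268.24
Total 268.24.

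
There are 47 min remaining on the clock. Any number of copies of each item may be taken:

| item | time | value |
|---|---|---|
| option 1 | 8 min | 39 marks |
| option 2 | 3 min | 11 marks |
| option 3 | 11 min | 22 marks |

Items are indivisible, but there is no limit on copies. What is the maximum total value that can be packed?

217 marks

Best value-per-unit is option 1 at 39/8; filling with it alone gives 5×39 = 195.
Optimal mix: 5×option 1 + 2×option 2 → time 46, value 217.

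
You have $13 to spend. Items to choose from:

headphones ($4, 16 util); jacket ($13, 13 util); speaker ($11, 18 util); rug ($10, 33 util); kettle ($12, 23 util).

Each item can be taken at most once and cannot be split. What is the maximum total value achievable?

33 util

This is a 0/1 knapsack; check combinations near the capacity.
- rug: cost 10, value 33
- kettle: cost 12, value 23
- speaker: cost 11, value 18
- headphones: cost 4, value 16
Best: 33 util.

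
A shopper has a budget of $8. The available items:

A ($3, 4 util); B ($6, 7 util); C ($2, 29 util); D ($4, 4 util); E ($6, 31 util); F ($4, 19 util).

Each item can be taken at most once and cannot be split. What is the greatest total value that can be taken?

This is a 0/1 knapsack; check combinations near the capacity.
- C+E: cost 2+6=8, value 29+31=60
- C+F: cost 2+4=6, value 29+19=48
- B+C: cost 6+2=8, value 7+29=36
Best: 60 util.

60 util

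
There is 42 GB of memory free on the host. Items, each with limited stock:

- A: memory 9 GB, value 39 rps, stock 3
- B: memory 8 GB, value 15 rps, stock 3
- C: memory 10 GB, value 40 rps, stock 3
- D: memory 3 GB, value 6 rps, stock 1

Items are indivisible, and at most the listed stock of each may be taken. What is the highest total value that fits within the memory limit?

Best selections within memory 42 and stock limits:
- 1×A + 3×C + 1×D: memory 42, value 165
- 2×A + 2×C + 1×D: memory 41, value 164
- 3×A + 1×C + 1×D: memory 40, value 163
- 1×A + 3×C: memory 39, value 159
Best: 165 rps.

165 rps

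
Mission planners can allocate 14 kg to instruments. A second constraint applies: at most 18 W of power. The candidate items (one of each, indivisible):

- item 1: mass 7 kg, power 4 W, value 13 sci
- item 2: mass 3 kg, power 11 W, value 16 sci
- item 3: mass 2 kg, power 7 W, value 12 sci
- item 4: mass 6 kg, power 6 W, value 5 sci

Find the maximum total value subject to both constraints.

29 sci

Feasible sets respecting both limits:
- item 1+item 2: mass 10, power 15, value 29
- item 2+item 3: mass 5, power 18, value 28
- item 1+item 3: mass 9, power 11, value 25
Best: 29 sci.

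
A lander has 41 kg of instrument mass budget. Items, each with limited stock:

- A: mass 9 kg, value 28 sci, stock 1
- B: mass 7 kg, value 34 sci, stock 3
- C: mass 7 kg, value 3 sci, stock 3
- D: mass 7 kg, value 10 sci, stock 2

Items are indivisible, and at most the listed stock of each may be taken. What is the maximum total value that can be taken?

Top feasible selections:
- 1×A + 3×B + 1×D: mass 37, value 140
- 1×A + 3×B + 1×C: mass 37, value 133
Best: 140 sci.

140 sci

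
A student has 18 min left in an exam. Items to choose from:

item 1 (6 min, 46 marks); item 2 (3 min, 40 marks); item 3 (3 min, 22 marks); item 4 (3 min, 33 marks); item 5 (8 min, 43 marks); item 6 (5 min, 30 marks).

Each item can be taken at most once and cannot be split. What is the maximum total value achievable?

149 marks

This is a 0/1 knapsack; check combinations near the capacity.
- item 1+item 2+item 4+item 6: time 6+3+3+5=17, value 46+40+33+30=149
- item 1+item 2+item 3+item 4: time 6+3+3+3=15, value 46+40+22+33=141
- item 2+item 3+item 4+item 5: time 3+3+3+8=17, value 40+22+33+43=138
- item 1+item 2+item 3+item 6: time 6+3+3+5=17, value 46+40+22+30=138
Best: 149 marks.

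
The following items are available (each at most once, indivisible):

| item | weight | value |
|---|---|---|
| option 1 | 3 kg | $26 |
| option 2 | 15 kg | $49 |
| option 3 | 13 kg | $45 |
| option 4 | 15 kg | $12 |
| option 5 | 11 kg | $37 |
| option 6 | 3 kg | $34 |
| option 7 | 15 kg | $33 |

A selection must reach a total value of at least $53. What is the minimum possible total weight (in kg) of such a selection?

6

Subsets with value ≥ 53, sorted by total weight:
- option 1+option 6: weight 6, value 60
- option 5+option 6: weight 14, value 71
- option 1+option 5: weight 14, value 63
- option 3+option 6: weight 16, value 79
Minimum weight: 6 kg.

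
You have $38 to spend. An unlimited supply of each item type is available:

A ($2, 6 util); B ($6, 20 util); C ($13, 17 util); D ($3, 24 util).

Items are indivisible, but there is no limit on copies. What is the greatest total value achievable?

Best value-per-unit is D at 24/3; filling with it alone gives 12×24 = 288.
Optimal mix: 1×A + 12×D → cost 38, value 294.

294 util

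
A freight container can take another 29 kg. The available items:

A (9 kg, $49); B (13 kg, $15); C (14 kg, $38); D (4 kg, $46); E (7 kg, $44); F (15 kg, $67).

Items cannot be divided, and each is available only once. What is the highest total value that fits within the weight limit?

$162

Check high-value combinations within 29 kg:
- A+D+F: weight 9+4+15=28, value 49+46+67=162
- D+E+F: weight 4+7+15=26, value 46+44+67=157
- A+D+E: weight 9+4+7=20, value 49+46+44=139
- A+C+D: weight 9+14+4=27, value 49+38+46=133
- C+D+E: weight 14+4+7=25, value 38+46+44=128
Best: $162.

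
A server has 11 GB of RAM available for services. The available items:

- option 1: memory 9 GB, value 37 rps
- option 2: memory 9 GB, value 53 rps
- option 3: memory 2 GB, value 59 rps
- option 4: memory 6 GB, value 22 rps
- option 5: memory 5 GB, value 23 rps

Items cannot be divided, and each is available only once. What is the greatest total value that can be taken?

Check high-value combinations within 11 GB:
- option 2+option 3: memory 9+2=11, value 53+59=112
- option 1+option 3: memory 9+2=11, value 37+59=96
- option 3+option 5: memory 2+5=7, value 59+23=82
- option 3+option 4: memory 2+6=8, value 59+22=81
Best: 112 rps.

112 rps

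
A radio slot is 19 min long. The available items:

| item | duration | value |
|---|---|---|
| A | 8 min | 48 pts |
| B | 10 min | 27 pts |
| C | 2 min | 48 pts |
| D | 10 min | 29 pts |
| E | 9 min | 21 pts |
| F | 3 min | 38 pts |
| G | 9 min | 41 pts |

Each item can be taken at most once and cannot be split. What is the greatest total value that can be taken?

137 pts

Check high-value combinations within 19 min:
- A+C+G: duration 8+2+9=19, value 48+48+41=137
- A+C+F: duration 8+2+3=13, value 48+48+38=134
- C+F+G: duration 2+3+9=14, value 48+38+41=127
- A+C+E: duration 8+2+9=19, value 48+48+21=117
- C+D+F: duration 2+10+3=15, value 48+29+38=115
Best: 137 pts.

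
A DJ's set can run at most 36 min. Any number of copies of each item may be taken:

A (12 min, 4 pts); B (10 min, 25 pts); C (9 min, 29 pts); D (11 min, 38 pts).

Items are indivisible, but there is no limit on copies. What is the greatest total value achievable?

116 pts

Best value-per-unit is D at 38/11; filling with it alone gives 3×38 = 114.
Optimal mix: 4×C → duration 36, value 116.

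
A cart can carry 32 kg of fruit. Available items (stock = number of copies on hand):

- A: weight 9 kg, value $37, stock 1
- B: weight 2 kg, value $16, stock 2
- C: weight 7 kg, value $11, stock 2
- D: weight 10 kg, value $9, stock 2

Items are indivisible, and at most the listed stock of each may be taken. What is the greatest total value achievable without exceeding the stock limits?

Top feasible selections:
- 1×A + 2×B + 2×C: weight 27, value 91
- 1×A + 2×B + 1×C + 1×D: weight 30, value 89
- 1×A + 2×B + 1×C: weight 20, value 80
Best: $91.

$91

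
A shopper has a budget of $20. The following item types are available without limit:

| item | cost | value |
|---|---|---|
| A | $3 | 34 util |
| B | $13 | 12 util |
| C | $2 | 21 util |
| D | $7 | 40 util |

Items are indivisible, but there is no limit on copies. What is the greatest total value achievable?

Best value-per-unit is A at 34/3; filling with it alone gives 6×34 = 204.
Optimal mix: 6×A + 1×C → cost 20, value 225.

225 util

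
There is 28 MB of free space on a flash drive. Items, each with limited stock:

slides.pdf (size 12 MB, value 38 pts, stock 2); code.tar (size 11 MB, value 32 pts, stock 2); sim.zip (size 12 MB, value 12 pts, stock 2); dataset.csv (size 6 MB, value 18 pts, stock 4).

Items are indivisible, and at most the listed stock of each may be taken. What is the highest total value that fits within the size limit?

Top feasible selections:
- 2×code.tar + 1×dataset.csv: size 28, value 82
- 2×slides.pdf: size 24, value 76
- 1×slides.pdf + 2×dataset.csv: size 24, value 74
Best: 82 pts.

82 pts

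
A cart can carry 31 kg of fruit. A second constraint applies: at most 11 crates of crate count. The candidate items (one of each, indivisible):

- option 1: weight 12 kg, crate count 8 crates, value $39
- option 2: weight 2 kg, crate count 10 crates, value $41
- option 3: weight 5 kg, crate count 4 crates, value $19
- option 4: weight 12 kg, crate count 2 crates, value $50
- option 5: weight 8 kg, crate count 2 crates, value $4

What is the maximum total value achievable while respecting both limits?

Feasible sets respecting both limits:
- option 1+option 4: weight 24, crate count 10, value 89
- option 3+option 4+option 5: weight 25, crate count 8, value 73
- option 3+option 4: weight 17, crate count 6, value 69
Best: $89.

$89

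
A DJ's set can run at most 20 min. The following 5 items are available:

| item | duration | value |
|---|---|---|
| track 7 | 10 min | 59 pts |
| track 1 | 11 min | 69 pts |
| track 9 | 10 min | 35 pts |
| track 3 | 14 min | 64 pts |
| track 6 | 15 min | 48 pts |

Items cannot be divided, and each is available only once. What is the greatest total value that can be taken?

94 pts

Check high-value combinations within 20 min:
- track 7+track 9: duration 10+10=20, value 59+35=94
- track 1: duration 11, value 69
- track 3: duration 14, value 64
Best: 94 pts.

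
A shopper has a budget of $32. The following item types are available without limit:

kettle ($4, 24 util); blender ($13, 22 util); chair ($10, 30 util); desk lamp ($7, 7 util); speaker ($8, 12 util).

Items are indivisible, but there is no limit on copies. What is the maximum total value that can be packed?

Best value-per-unit is kettle at 24/4, and filling with it alone uses cost 8×4=32. No mix of the others beats 8×24 = 192.

192 util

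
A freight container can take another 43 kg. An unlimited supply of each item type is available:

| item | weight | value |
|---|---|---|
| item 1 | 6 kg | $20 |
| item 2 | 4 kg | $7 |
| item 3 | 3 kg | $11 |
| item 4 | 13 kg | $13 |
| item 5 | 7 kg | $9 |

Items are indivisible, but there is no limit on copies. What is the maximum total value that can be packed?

Best value-per-unit is item 3 at 11/3, and filling with it alone uses weight 14×3=42. No mix of the others beats 14×11 = 154.

$154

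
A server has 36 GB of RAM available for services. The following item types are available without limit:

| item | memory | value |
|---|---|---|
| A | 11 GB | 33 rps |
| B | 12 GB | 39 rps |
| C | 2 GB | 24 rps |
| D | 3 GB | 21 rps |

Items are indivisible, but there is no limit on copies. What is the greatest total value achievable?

Best value-per-unit is C at 24/2, and filling with it alone uses memory 18×2=36. No mix of the others beats 18×24 = 432.

432 rps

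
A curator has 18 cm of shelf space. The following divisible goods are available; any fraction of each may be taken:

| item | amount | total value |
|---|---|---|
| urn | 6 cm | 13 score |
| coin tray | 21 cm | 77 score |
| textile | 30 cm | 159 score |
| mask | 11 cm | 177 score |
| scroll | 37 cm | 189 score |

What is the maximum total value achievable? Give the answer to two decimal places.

214.10

Take in order of value per unit:
- mask (177/11 per unit): all 11 → value 177, running total 177.00
- textile (159/30 per unit): 7 of 30 → value 7×159/30 = 37.1000, running total 214.10
Total 214.10.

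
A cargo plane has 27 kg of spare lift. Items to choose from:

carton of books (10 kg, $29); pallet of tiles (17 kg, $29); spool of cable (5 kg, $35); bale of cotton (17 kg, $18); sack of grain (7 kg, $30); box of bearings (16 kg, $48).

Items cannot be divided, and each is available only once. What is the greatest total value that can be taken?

$94

This is a 0/1 knapsack; check combinations near the capacity.
- carton of books+spool of cable+sack of grain: weight 10+5+7=22, value 29+35+30=94
- spool of cable+box of bearings: weight 5+16=21, value 35+48=83
- sack of grain+box of bearings: weight 7+16=23, value 30+48=78
Best: $94.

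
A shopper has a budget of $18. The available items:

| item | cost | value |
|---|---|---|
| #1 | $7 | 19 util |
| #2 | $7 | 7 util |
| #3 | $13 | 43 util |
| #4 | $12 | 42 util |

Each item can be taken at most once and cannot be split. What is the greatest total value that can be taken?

Check high-value combinations within $18:
- #3: cost 13, value 43
- #4: cost 12, value 42
- #1+#2: cost 7+7=14, value 19+7=26
- #1: cost 7, value 19
- #2: cost 7, value 7
Best: 43 util.

43 util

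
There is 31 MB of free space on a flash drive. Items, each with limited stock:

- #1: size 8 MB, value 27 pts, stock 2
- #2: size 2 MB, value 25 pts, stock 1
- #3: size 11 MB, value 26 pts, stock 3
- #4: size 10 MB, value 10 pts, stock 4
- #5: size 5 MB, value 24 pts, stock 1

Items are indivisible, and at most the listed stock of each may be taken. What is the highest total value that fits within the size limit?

105 pts

Top feasible selections:
- 2×#1 + 1×#2 + 1×#3: size 29, value 105
- 2×#1 + 1×#2 + 1×#5: size 23, value 103
- 1×#1 + 1×#2 + 1×#3 + 1×#5: size 26, value 102
Best: 105 pts.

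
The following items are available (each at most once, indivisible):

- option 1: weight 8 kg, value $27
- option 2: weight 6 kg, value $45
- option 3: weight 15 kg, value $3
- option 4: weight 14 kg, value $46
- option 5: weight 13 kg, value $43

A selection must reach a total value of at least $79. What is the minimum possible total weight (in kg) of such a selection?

Subsets with value ≥ 79, sorted by total weight:
- option 2+option 5: weight 19, value 88
- option 2+option 4: weight 20, value 91
Minimum weight: 19 kg.

19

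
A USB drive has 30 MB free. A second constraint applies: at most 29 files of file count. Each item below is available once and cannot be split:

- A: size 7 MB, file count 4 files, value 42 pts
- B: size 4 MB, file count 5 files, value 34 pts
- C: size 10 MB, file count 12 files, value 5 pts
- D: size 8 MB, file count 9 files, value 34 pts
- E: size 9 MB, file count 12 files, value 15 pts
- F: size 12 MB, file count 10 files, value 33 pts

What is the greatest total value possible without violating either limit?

Feasible sets respecting both limits:
- A+B+D: size 19, file count 18, value 110
- A+B+F: size 23, file count 19, value 109
- A+D+F: size 27, file count 23, value 109
- B+D+F: size 24, file count 24, value 101
Best: 110 pts.

110 pts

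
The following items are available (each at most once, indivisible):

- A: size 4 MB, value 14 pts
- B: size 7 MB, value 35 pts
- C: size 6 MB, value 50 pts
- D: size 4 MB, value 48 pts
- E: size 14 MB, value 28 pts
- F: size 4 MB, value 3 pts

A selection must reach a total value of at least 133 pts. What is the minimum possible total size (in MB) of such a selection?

17

Subsets with value ≥ 133, sorted by total size:
- B+C+D: size 17, value 133
- A+B+C+D: size 21, value 147
- B+C+D+F: size 21, value 136
- A+B+C+D+F: size 25, value 150
Minimum size: 17 MB.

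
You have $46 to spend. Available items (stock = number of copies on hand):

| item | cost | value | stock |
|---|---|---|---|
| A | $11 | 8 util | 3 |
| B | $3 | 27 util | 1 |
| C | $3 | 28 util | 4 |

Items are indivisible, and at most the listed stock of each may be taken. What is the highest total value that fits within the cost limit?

Best selections within cost 46 and stock limits:
- 2×A + 1×B + 4×C: cost 37, value 155
- 1×A + 1×B + 4×C: cost 26, value 147
- 1×B + 4×C: cost 15, value 139
- 3×A + 4×C: cost 45, value 136
Best: 155 util.

155 util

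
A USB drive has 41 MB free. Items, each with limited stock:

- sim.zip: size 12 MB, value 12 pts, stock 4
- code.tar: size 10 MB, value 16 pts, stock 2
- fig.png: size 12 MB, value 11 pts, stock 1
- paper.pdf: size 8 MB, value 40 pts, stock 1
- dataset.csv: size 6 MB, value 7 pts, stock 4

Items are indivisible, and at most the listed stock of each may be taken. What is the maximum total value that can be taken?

Best selections within size 41 and stock limits:
- 2×code.tar + 1×paper.pdf + 2×dataset.csv: size 40, value 86
- 1×sim.zip + 2×code.tar + 1×paper.pdf: size 40, value 84
- 2×code.tar + 1×fig.png + 1×paper.pdf: size 40, value 83
Best: 86 pts.

86 pts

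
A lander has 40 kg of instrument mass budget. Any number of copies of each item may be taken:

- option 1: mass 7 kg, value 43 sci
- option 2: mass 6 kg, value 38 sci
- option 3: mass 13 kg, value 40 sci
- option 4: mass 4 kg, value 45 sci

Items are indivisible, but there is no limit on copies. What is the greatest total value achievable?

Best value-per-unit is option 4 at 45/4, and filling with it alone uses mass 10×4=40. No mix of the others beats 10×45 = 450.

450 sci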